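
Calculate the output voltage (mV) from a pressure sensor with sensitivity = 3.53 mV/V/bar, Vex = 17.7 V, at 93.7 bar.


Output = sensitivity * Vex * P.
Vout = 3.53 * 17.7 * 93.7
Vout = 62.481 * 93.7
Vout = 5854.47 mV

5854.47 mV


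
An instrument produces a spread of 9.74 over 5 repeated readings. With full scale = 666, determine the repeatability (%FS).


Repeatability = (spread / full scale) * 100%.
R = (9.74 / 666) * 100
R = 1.462 %FS

1.462 %FS


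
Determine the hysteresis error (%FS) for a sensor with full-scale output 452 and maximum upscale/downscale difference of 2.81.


Hysteresis = (max difference / full scale) * 100%.
H = (2.81 / 452) * 100
H = 0.622 %FS

0.622 %FS


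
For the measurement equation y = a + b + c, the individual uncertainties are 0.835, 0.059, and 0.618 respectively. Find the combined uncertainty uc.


For a sum of independent quantities, uc = sqrt(u1^2 + u2^2 + u3^2).
uc = sqrt(0.835^2 + 0.059^2 + 0.618^2)
uc = sqrt(0.697225 + 0.003481 + 0.381924)
uc = 1.0405

1.0405


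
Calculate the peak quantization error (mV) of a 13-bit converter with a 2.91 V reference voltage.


The maximum quantization error is +/- LSB/2.
LSB = Vref / 2^n = 2.91 / 8192 = 0.00035522 V
Max error = LSB / 2 = 0.00035522 / 2 = 0.00017761 V
Max error = 0.1776 mV

0.1776 mV


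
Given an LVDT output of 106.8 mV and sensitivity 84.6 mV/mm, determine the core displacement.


Displacement = Vout / sensitivity.
d = 106.8 / 84.6
d = 1.262 mm

1.262 mm


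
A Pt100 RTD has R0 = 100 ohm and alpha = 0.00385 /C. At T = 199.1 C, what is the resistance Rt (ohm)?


The RTD equation: Rt = R0 * (1 + alpha * T).
Rt = 100 * (1 + 0.00385 * 199.1)
Rt = 100 * (1 + 0.766535)
Rt = 100 * 1.766535
Rt = 176.654 ohm

176.654 ohm


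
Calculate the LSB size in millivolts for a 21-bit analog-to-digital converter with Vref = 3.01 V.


The resolution (LSB) of an ADC is Vref / 2^n.
LSB = 3.01 / 2^21
LSB = 3.01 / 2097152
LSB = 1.44e-06 V = 0.00143528 mV

0.00143528 mV


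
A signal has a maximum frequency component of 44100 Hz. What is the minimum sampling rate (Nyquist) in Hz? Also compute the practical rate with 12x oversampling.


By Nyquist theorem, fs_min = 2 * fmax.
fs_min = 2 * 44100 = 88200 Hz
Practical rate = 12 * fs_min = 12 * 88200 = 1058400 Hz

fs_min = 88200 Hz, fs_practical = 1058400 Hz


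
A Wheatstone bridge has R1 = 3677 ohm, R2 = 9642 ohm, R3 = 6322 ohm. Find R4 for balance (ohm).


At balance: R1*R4 = R2*R3, so R4 = R2*R3/R1.
R4 = 9642 * 6322 / 3677
R4 = 60956724 / 3677
R4 = 16577.84 ohm

16577.84 ohm


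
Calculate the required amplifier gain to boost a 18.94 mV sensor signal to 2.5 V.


Gain = Vout / Vin (converting to same units).
G = 2.5 V / 18.94 mV
G = 2500.0 mV / 18.94 mV
G = 132.0

132.0


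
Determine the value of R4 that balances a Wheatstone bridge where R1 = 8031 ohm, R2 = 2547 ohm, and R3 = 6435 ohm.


At balance: R1*R4 = R2*R3, so R4 = R2*R3/R1.
R4 = 2547 * 6435 / 8031
R4 = 16389945 / 8031
R4 = 2040.83 ohm

2040.83 ohm


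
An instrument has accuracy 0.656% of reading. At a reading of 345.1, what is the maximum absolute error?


Absolute error = (accuracy% / 100) * reading.
Error = (0.656 / 100) * 345.1
Error = 0.00656 * 345.1
Error = 2.2639

2.2639


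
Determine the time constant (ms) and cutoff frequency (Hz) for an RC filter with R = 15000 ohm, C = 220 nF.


Time constant: tau = R * C.
tau = 15000 * 2.20e-07 = 0.0033 s
tau = 3.3 ms
Cutoff frequency: fc = 1 / (2*pi*R*C).
fc = 1 / (2*pi*0.0033) = 48.23 Hz

tau = 3.3 ms, fc = 48.23 Hz


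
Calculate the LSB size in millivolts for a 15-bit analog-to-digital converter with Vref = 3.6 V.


The resolution (LSB) of an ADC is Vref / 2^n.
LSB = 3.6 / 2^15
LSB = 3.6 / 32768
LSB = 0.00010986 V = 0.10986328 mV

0.10986328 mV


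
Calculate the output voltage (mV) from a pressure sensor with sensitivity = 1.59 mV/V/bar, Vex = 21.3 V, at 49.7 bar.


Output = sensitivity * Vex * P.
Vout = 1.59 * 21.3 * 49.7
Vout = 33.867 * 49.7
Vout = 1683.19 mV

1683.19 mV


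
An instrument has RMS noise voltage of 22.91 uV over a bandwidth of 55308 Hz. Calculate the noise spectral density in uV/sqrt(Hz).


Noise spectral density = Vrms / sqrt(BW).
NSD = 22.91 / sqrt(55308)
NSD = 22.91 / 235.1765
NSD = 0.0974 uV/sqrt(Hz)

0.0974 uV/sqrt(Hz)


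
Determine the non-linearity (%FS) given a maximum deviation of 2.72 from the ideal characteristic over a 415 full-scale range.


Linearity error = (max deviation / full scale) * 100%.
Linearity = (2.72 / 415) * 100
Linearity = 0.655 %FS

0.655 %FS


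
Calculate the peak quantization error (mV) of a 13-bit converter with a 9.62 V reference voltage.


The maximum quantization error is +/- LSB/2.
LSB = Vref / 2^n = 9.62 / 8192 = 0.00117432 V
Max error = LSB / 2 = 0.00117432 / 2 = 0.00058716 V
Max error = 0.5872 mV

0.5872 mV


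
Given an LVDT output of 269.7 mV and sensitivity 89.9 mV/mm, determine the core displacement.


Displacement = Vout / sensitivity.
d = 269.7 / 89.9
d = 3.0 mm

3.0 mm


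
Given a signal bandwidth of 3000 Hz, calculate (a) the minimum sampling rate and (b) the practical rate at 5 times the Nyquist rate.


By Nyquist theorem, fs_min = 2 * fmax.
fs_min = 2 * 3000 = 6000 Hz
Practical rate = 5 * fs_min = 5 * 6000 = 30000 Hz

fs_min = 6000 Hz, fs_practical = 30000 Hz


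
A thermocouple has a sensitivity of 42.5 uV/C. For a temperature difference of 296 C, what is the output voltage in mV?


The thermocouple output V = sensitivity * dT.
V = 42.5 uV/C * 296 C
V = 12580.0 uV
V = 12.58 mV

12.58 mV


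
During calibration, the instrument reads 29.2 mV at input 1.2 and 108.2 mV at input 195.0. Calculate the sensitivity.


Sensitivity = (y2 - y1) / (x2 - x1).
S = (108.2 - 29.2) / (195.0 - 1.2)
S = 79.0 / 193.8
S = 0.4076 mV/unit

0.4076 mV/unit


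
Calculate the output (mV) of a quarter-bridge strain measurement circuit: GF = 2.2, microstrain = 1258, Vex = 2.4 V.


Quarter bridge output: Vout = (GF * epsilon * Vex) / 4.
Vout = (2.2 * 1258e-6 * 2.4) / 4
Vout = 0.00664224 / 4 V
Vout = 0.00166056 V = 1.6606 mV

1.6606 mV


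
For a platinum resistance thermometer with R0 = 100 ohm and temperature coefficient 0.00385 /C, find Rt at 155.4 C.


The RTD equation: Rt = R0 * (1 + alpha * T).
Rt = 100 * (1 + 0.00385 * 155.4)
Rt = 100 * (1 + 0.59829)
Rt = 100 * 1.59829
Rt = 159.829 ohm

159.829 ohm


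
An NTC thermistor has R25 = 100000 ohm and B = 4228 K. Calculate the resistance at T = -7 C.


NTC thermistor equation: Rt = R25 * exp(B * (1/T - 1/T25)).
T in Kelvin: 266.15 K, T25 = 298.15 K
1/T - 1/T25 = 1/266.15 - 1/298.15 = 0.00040326
B * (1/T - 1/T25) = 4228 * 0.00040326 = 1.705
Rt = 100000 * exp(1.705) = 550137.0 ohm

550137.0 ohm


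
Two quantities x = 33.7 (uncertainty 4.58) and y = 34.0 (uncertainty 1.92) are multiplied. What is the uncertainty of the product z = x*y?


For a product z = x*y, the relative uncertainty is:
uz/z = sqrt((ux/x)^2 + (uy/y)^2)
Relative uncertainties: ux/x = 4.58/33.7 = 0.135905
uy/y = 1.92/34.0 = 0.056471
z = 33.7 * 34.0 = 1145.8
uz = 1145.8 * sqrt(0.135905^2 + 0.056471^2) = 168.628

168.628


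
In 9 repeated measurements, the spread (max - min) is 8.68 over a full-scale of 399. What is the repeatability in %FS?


Repeatability = (spread / full scale) * 100%.
R = (8.68 / 399) * 100
R = 2.175 %FS

2.175 %FS


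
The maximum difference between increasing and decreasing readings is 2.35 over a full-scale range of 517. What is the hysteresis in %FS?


Hysteresis = (max difference / full scale) * 100%.
H = (2.35 / 517) * 100
H = 0.455 %FS

0.455 %FS


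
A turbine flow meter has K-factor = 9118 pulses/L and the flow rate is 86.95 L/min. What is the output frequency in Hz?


Frequency = K * Q / 60 (converting L/min to L/s).
f = 9118 * 86.95 / 60
f = 792810.1 / 60
f = 13213.5 Hz

13213.5 Hz


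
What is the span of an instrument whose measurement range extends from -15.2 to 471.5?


Span = upper range - lower range.
Span = 471.5 - (-15.2)
Span = 486.7

486.7


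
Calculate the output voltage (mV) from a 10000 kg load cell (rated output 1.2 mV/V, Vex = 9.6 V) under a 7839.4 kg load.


Vout = rated_output * Vex * (load / capacity).
Vout = 1.2 * 9.6 * (7839.4 / 10000)
Vout = 1.2 * 9.6 * 0.78394
Vout = 9.031 mV

9.031 mV


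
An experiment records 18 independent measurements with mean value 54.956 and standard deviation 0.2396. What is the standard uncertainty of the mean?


The standard uncertainty for Type A evaluation is u = s / sqrt(n).
u = 0.2396 / sqrt(18)
u = 0.2396 / 4.2426
u = 0.0565

0.0565


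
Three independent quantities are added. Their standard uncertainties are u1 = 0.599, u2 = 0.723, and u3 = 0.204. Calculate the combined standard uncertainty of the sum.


For a sum of independent quantities, uc = sqrt(u1^2 + u2^2 + u3^2).
uc = sqrt(0.599^2 + 0.723^2 + 0.204^2)
uc = sqrt(0.358801 + 0.522729 + 0.041616)
uc = 0.9608

0.9608


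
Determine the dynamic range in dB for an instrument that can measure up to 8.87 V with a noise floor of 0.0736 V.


Dynamic range = 20 * log10(Vmax / Vnoise).
DR = 20 * log10(8.87 / 0.0736)
DR = 20 * log10(120.52)
DR = 41.62 dB

41.62 dB


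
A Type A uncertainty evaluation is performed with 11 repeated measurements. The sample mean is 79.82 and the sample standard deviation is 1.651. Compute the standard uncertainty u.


The standard uncertainty for Type A evaluation is u = s / sqrt(n).
u = 1.651 / sqrt(11)
u = 1.651 / 3.3166
u = 0.4978

0.4978


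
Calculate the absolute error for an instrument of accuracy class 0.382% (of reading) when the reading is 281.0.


Absolute error = (accuracy% / 100) * reading.
Error = (0.382 / 100) * 281.0
Error = 0.00382 * 281.0
Error = 1.0734

1.0734


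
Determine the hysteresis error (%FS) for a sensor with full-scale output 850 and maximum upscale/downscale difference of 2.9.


Hysteresis = (max difference / full scale) * 100%.
H = (2.9 / 850) * 100
H = 0.341 %FS

0.341 %FS


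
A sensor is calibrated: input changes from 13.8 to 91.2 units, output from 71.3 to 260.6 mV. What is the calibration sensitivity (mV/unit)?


Sensitivity = (y2 - y1) / (x2 - x1).
S = (260.6 - 71.3) / (91.2 - 13.8)
S = 189.3 / 77.4
S = 2.4457 mV/unit

2.4457 mV/unit


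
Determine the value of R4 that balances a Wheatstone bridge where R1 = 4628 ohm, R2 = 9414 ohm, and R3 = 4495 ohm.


At balance: R1*R4 = R2*R3, so R4 = R2*R3/R1.
R4 = 9414 * 4495 / 4628
R4 = 42315930 / 4628
R4 = 9143.46 ohm

9143.46 ohm


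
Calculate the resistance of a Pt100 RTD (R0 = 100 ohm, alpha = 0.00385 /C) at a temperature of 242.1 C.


The RTD equation: Rt = R0 * (1 + alpha * T).
Rt = 100 * (1 + 0.00385 * 242.1)
Rt = 100 * (1 + 0.932085)
Rt = 100 * 1.932085
Rt = 193.209 ohm

193.209 ohm


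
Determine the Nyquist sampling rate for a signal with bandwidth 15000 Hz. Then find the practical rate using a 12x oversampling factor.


By Nyquist theorem, fs_min = 2 * fmax.
fs_min = 2 * 15000 = 30000 Hz
Practical rate = 12 * fs_min = 12 * 30000 = 360000 Hz

fs_min = 30000 Hz, fs_practical = 360000 Hz


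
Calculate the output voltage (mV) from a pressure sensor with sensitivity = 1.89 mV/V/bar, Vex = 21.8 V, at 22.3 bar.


Output = sensitivity * Vex * P.
Vout = 1.89 * 21.8 * 22.3
Vout = 41.202 * 22.3
Vout = 918.8 mV

918.8 mV


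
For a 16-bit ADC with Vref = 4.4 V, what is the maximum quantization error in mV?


The maximum quantization error is +/- LSB/2.
LSB = Vref / 2^n = 4.4 / 65536 = 6.714e-05 V
Max error = LSB / 2 = 6.714e-05 / 2 = 3.357e-05 V
Max error = 0.0336 mV

0.0336 mV


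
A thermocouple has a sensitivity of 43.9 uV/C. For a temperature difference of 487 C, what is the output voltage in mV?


The thermocouple output V = sensitivity * dT.
V = 43.9 uV/C * 487 C
V = 21379.3 uV
V = 21.379 mV

21.379 mV


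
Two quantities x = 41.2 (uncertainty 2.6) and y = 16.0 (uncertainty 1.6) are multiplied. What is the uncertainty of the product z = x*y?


For a product z = x*y, the relative uncertainty is:
uz/z = sqrt((ux/x)^2 + (uy/y)^2)
Relative uncertainties: ux/x = 2.6/41.2 = 0.063107
uy/y = 1.6/16.0 = 0.1
z = 41.2 * 16.0 = 659.2
uz = 659.2 * sqrt(0.063107^2 + 0.1^2) = 77.949

77.949


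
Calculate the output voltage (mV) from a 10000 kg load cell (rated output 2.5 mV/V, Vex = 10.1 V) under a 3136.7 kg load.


Vout = rated_output * Vex * (load / capacity).
Vout = 2.5 * 10.1 * (3136.7 / 10000)
Vout = 2.5 * 10.1 * 0.31367
Vout = 7.92 mV

7.92 mV


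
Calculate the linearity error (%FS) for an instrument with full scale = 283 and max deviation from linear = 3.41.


Linearity error = (max deviation / full scale) * 100%.
Linearity = (3.41 / 283) * 100
Linearity = 1.205 %FS

1.205 %FS


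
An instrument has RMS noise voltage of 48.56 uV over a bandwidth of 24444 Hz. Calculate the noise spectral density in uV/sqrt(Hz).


Noise spectral density = Vrms / sqrt(BW).
NSD = 48.56 / sqrt(24444)
NSD = 48.56 / 156.3458
NSD = 0.3106 uV/sqrt(Hz)

0.3106 uV/sqrt(Hz)


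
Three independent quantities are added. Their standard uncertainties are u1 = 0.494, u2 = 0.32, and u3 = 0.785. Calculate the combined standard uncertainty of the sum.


For a sum of independent quantities, uc = sqrt(u1^2 + u2^2 + u3^2).
uc = sqrt(0.494^2 + 0.32^2 + 0.785^2)
uc = sqrt(0.244036 + 0.1024 + 0.616225)
uc = 0.9812

0.9812


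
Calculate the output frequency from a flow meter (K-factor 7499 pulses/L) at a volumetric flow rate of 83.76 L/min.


Frequency = K * Q / 60 (converting L/min to L/s).
f = 7499 * 83.76 / 60
f = 628116.24 / 60
f = 10468.6 Hz

10468.6 Hz


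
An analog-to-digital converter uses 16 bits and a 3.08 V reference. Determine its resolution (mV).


The resolution (LSB) of an ADC is Vref / 2^n.
LSB = 3.08 / 2^16
LSB = 3.08 / 65536
LSB = 4.7e-05 V = 0.04699707 mV

0.04699707 mV


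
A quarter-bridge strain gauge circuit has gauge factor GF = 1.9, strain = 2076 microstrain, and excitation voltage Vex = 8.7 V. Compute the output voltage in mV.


Quarter bridge output: Vout = (GF * epsilon * Vex) / 4.
Vout = (1.9 * 2076e-6 * 8.7) / 4
Vout = 0.03431628 / 4 V
Vout = 0.00857907 V = 8.5791 mV

8.5791 mV


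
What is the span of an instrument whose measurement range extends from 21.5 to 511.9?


Span = upper range - lower range.
Span = 511.9 - (21.5)
Span = 490.4

490.4


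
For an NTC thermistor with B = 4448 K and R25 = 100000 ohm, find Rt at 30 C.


NTC thermistor equation: Rt = R25 * exp(B * (1/T - 1/T25)).
T in Kelvin: 303.15 K, T25 = 298.15 K
1/T - 1/T25 = 1/303.15 - 1/298.15 = -5.532e-05
B * (1/T - 1/T25) = 4448 * -5.532e-05 = -0.2461
Rt = 100000 * exp(-0.2461) = 78187.5 ohm

78187.5 ohm


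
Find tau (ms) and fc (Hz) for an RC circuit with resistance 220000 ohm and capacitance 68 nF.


Time constant: tau = R * C.
tau = 220000 * 6.80e-08 = 0.01496 s
tau = 14.96 ms
Cutoff frequency: fc = 1 / (2*pi*R*C).
fc = 1 / (2*pi*0.01496) = 10.64 Hz

tau = 14.96 ms, fc = 10.64 Hz


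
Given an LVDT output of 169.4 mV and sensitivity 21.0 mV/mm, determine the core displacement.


Displacement = Vout / sensitivity.
d = 169.4 / 21.0
d = 8.067 mm

8.067 mm


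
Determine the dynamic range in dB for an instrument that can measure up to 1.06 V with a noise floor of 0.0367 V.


Dynamic range = 20 * log10(Vmax / Vnoise).
DR = 20 * log10(1.06 / 0.0367)
DR = 20 * log10(28.88)
DR = 29.21 dB

29.21 dB


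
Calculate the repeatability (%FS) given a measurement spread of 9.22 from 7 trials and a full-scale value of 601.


Repeatability = (spread / full scale) * 100%.
R = (9.22 / 601) * 100
R = 1.534 %FS

1.534 %FS


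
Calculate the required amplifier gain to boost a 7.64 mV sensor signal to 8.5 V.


Gain = Vout / Vin (converting to same units).
G = 8.5 V / 7.64 mV
G = 8500.0 mV / 7.64 mV
G = 1112.57

1112.57


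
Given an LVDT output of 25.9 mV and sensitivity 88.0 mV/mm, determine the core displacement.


Displacement = Vout / sensitivity.
d = 25.9 / 88.0
d = 0.294 mm

0.294 mm


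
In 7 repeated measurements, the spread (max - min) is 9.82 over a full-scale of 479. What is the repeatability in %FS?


Repeatability = (spread / full scale) * 100%.
R = (9.82 / 479) * 100
R = 2.05 %FS

2.05 %FS


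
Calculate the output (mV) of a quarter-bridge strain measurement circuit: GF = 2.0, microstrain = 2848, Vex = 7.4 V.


Quarter bridge output: Vout = (GF * epsilon * Vex) / 4.
Vout = (2.0 * 2848e-6 * 7.4) / 4
Vout = 0.0421504 / 4 V
Vout = 0.0105376 V = 10.5376 mV

10.5376 mV


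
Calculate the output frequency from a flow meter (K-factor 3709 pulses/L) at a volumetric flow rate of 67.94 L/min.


Frequency = K * Q / 60 (converting L/min to L/s).
f = 3709 * 67.94 / 60
f = 251989.46 / 60
f = 4199.82 Hz

4199.82 Hz


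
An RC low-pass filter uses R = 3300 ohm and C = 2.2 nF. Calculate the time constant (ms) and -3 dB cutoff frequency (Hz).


Time constant: tau = R * C.
tau = 3300 * 2.20e-09 = 7.26e-06 s
tau = 0.0073 ms
Cutoff frequency: fc = 1 / (2*pi*R*C).
fc = 1 / (2*pi*7.26e-06) = 21922.17 Hz

tau = 0.0073 ms, fc = 21922.17 Hz


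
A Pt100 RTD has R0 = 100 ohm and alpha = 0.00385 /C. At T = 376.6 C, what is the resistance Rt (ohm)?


The RTD equation: Rt = R0 * (1 + alpha * T).
Rt = 100 * (1 + 0.00385 * 376.6)
Rt = 100 * (1 + 1.44991)
Rt = 100 * 2.44991
Rt = 244.991 ohm

244.991 ohm


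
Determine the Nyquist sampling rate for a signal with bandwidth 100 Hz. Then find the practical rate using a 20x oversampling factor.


By Nyquist theorem, fs_min = 2 * fmax.
fs_min = 2 * 100 = 200 Hz
Practical rate = 20 * fs_min = 20 * 200 = 4000 Hz

fs_min = 200 Hz, fs_practical = 4000 Hz


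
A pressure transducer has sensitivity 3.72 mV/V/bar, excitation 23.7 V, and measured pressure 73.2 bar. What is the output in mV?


Output = sensitivity * Vex * P.
Vout = 3.72 * 23.7 * 73.2
Vout = 88.164 * 73.2
Vout = 6453.6 mV

6453.6 mV


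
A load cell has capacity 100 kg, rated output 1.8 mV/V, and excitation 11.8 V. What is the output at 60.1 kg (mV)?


Vout = rated_output * Vex * (load / capacity).
Vout = 1.8 * 11.8 * (60.1 / 100)
Vout = 1.8 * 11.8 * 0.601
Vout = 12.765 mV

12.765 mV


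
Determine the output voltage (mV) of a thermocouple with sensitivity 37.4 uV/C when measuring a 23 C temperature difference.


The thermocouple output V = sensitivity * dT.
V = 37.4 uV/C * 23 C
V = 860.2 uV
V = 0.86 mV

0.86 mV


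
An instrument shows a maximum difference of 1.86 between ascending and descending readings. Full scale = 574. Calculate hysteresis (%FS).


Hysteresis = (max difference / full scale) * 100%.
H = (1.86 / 574) * 100
H = 0.324 %FS

0.324 %FS


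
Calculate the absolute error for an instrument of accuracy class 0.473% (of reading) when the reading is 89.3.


Absolute error = (accuracy% / 100) * reading.
Error = (0.473 / 100) * 89.3
Error = 0.00473 * 89.3
Error = 0.4224

0.4224


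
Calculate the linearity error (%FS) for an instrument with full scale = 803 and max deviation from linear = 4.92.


Linearity error = (max deviation / full scale) * 100%.
Linearity = (4.92 / 803) * 100
Linearity = 0.613 %FS

0.613 %FS


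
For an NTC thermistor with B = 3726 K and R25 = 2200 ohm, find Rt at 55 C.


NTC thermistor equation: Rt = R25 * exp(B * (1/T - 1/T25)).
T in Kelvin: 328.15 K, T25 = 298.15 K
1/T - 1/T25 = 1/328.15 - 1/298.15 = -0.00030663
B * (1/T - 1/T25) = 3726 * -0.00030663 = -1.1425
Rt = 2200 * exp(-1.1425) = 701.8 ohm

701.8 ohm


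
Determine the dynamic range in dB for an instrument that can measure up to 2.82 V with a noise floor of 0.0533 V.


Dynamic range = 20 * log10(Vmax / Vnoise).
DR = 20 * log10(2.82 / 0.0533)
DR = 20 * log10(52.91)
DR = 34.47 dB

34.47 dB


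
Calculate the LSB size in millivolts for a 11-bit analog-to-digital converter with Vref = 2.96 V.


The resolution (LSB) of an ADC is Vref / 2^n.
LSB = 2.96 / 2^11
LSB = 2.96 / 2048
LSB = 0.00144531 V = 1.4453125 mV

1.4453125 mV


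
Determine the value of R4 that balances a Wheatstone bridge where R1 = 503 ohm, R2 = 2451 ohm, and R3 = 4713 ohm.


At balance: R1*R4 = R2*R3, so R4 = R2*R3/R1.
R4 = 2451 * 4713 / 503
R4 = 11551563 / 503
R4 = 22965.33 ohm

22965.33 ohm


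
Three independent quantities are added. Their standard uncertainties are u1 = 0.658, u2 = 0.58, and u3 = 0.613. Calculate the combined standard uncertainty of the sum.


For a sum of independent quantities, uc = sqrt(u1^2 + u2^2 + u3^2).
uc = sqrt(0.658^2 + 0.58^2 + 0.613^2)
uc = sqrt(0.432964 + 0.3364 + 0.375769)
uc = 1.0701

1.0701


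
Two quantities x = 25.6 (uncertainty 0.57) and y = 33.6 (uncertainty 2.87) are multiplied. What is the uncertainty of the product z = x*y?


For a product z = x*y, the relative uncertainty is:
uz/z = sqrt((ux/x)^2 + (uy/y)^2)
Relative uncertainties: ux/x = 0.57/25.6 = 0.022266
uy/y = 2.87/33.6 = 0.085417
z = 25.6 * 33.6 = 860.2
uz = 860.2 * sqrt(0.022266^2 + 0.085417^2) = 75.927

75.927


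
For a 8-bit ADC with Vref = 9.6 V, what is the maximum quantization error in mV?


The maximum quantization error is +/- LSB/2.
LSB = Vref / 2^n = 9.6 / 256 = 0.0375 V
Max error = LSB / 2 = 0.0375 / 2 = 0.01875 V
Max error = 18.75 mV

18.75 mV


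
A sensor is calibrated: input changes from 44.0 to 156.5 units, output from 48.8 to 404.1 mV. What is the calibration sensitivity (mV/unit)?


Sensitivity = (y2 - y1) / (x2 - x1).
S = (404.1 - 48.8) / (156.5 - 44.0)
S = 355.3 / 112.5
S = 3.1582 mV/unit

3.1582 mV/unit


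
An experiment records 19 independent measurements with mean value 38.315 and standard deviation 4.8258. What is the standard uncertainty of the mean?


The standard uncertainty for Type A evaluation is u = s / sqrt(n).
u = 4.8258 / sqrt(19)
u = 4.8258 / 4.3589
u = 1.1071

1.1071


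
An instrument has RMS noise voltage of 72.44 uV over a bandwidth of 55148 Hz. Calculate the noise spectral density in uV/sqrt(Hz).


Noise spectral density = Vrms / sqrt(BW).
NSD = 72.44 / sqrt(55148)
NSD = 72.44 / 234.8361
NSD = 0.3085 uV/sqrt(Hz)

0.3085 uV/sqrt(Hz)


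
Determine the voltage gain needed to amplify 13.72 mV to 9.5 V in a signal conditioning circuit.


Gain = Vout / Vin (converting to same units).
G = 9.5 V / 13.72 mV
G = 9500.0 mV / 13.72 mV
G = 692.42

692.42


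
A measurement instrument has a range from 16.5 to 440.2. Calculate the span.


Span = upper range - lower range.
Span = 440.2 - (16.5)
Span = 423.7

423.7


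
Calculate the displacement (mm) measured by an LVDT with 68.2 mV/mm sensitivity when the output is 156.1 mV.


Displacement = Vout / sensitivity.
d = 156.1 / 68.2
d = 2.289 mm

2.289 mm


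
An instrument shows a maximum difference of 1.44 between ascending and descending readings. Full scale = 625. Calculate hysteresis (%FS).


Hysteresis = (max difference / full scale) * 100%.
H = (1.44 / 625) * 100
H = 0.23 %FS

0.23 %FS


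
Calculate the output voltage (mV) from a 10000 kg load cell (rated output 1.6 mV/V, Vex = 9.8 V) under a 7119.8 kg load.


Vout = rated_output * Vex * (load / capacity).
Vout = 1.6 * 9.8 * (7119.8 / 10000)
Vout = 1.6 * 9.8 * 0.71198
Vout = 11.164 mV

11.164 mV


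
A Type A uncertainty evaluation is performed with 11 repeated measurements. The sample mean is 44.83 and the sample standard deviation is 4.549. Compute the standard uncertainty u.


The standard uncertainty for Type A evaluation is u = s / sqrt(n).
u = 4.549 / sqrt(11)
u = 4.549 / 3.3166
u = 1.3716

1.3716


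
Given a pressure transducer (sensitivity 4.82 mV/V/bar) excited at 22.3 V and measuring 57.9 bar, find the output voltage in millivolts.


Output = sensitivity * Vex * P.
Vout = 4.82 * 22.3 * 57.9
Vout = 107.486 * 57.9
Vout = 6223.44 mV

6223.44 mV


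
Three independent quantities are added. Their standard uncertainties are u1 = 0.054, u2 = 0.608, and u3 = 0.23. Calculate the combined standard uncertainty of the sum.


For a sum of independent quantities, uc = sqrt(u1^2 + u2^2 + u3^2).
uc = sqrt(0.054^2 + 0.608^2 + 0.23^2)
uc = sqrt(0.002916 + 0.369664 + 0.0529)
uc = 0.6523

0.6523


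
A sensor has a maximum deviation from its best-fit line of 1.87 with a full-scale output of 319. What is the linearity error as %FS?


Linearity error = (max deviation / full scale) * 100%.
Linearity = (1.87 / 319) * 100
Linearity = 0.586 %FS

0.586 %FS


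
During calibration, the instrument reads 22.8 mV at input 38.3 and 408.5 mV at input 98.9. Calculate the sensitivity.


Sensitivity = (y2 - y1) / (x2 - x1).
S = (408.5 - 22.8) / (98.9 - 38.3)
S = 385.7 / 60.6
S = 6.3647 mV/unit

6.3647 mV/unit


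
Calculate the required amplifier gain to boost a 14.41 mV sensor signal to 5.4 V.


Gain = Vout / Vin (converting to same units).
G = 5.4 V / 14.41 mV
G = 5400.0 mV / 14.41 mV
G = 374.74

374.74


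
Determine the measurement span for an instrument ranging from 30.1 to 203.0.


Span = upper range - lower range.
Span = 203.0 - (30.1)
Span = 172.9

172.9


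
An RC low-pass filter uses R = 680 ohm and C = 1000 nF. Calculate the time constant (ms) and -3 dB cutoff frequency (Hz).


Time constant: tau = R * C.
tau = 680 * 1.00e-06 = 0.00068 s
tau = 0.68 ms
Cutoff frequency: fc = 1 / (2*pi*R*C).
fc = 1 / (2*pi*0.00068) = 234.05 Hz

tau = 0.68 ms, fc = 234.05 Hz


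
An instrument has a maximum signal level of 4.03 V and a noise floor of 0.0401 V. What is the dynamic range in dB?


Dynamic range = 20 * log10(Vmax / Vnoise).
DR = 20 * log10(4.03 / 0.0401)
DR = 20 * log10(100.5)
DR = 40.04 dB

40.04 dB


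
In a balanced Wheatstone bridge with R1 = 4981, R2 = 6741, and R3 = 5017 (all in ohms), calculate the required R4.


At balance: R1*R4 = R2*R3, so R4 = R2*R3/R1.
R4 = 6741 * 5017 / 4981
R4 = 33819597 / 4981
R4 = 6789.72 ohm

6789.72 ohm


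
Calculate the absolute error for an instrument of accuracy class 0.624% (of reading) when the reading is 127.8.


Absolute error = (accuracy% / 100) * reading.
Error = (0.624 / 100) * 127.8
Error = 0.00624 * 127.8
Error = 0.7975

0.7975


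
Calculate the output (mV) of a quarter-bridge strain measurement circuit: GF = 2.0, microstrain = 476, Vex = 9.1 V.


Quarter bridge output: Vout = (GF * epsilon * Vex) / 4.
Vout = (2.0 * 476e-6 * 9.1) / 4
Vout = 0.0086632 / 4 V
Vout = 0.0021658 V = 2.1658 mV

2.1658 mV


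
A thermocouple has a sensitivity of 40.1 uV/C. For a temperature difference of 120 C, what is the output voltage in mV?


The thermocouple output V = sensitivity * dT.
V = 40.1 uV/C * 120 C
V = 4812.0 uV
V = 4.812 mV

4.812 mV


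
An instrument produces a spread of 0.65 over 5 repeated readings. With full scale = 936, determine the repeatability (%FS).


Repeatability = (spread / full scale) * 100%.
R = (0.65 / 936) * 100
R = 0.069 %FS

0.069 %FS


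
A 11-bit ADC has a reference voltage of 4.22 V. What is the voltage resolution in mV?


The resolution (LSB) of an ADC is Vref / 2^n.
LSB = 4.22 / 2^11
LSB = 4.22 / 2048
LSB = 0.00206055 V = 2.06054688 mV

2.06054688 mV


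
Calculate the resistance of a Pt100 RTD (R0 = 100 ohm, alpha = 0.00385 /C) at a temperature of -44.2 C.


The RTD equation: Rt = R0 * (1 + alpha * T).
Rt = 100 * (1 + 0.00385 * -44.2)
Rt = 100 * (1 + -0.17017)
Rt = 100 * 0.82983
Rt = 82.983 ohm

82.983 ohm


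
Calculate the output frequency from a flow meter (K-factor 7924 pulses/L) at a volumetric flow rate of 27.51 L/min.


Frequency = K * Q / 60 (converting L/min to L/s).
f = 7924 * 27.51 / 60
f = 217989.24 / 60
f = 3633.15 Hz

3633.15 Hz


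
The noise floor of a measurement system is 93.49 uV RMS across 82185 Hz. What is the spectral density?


Noise spectral density = Vrms / sqrt(BW).
NSD = 93.49 / sqrt(82185)
NSD = 93.49 / 286.6793
NSD = 0.3261 uV/sqrt(Hz)

0.3261 uV/sqrt(Hz)


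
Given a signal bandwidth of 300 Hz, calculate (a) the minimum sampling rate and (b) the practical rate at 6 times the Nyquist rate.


By Nyquist theorem, fs_min = 2 * fmax.
fs_min = 2 * 300 = 600 Hz
Practical rate = 6 * fs_min = 6 * 600 = 3600 Hz

fs_min = 600 Hz, fs_practical = 3600 Hz


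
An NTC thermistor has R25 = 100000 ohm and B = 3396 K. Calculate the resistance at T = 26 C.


NTC thermistor equation: Rt = R25 * exp(B * (1/T - 1/T25)).
T in Kelvin: 299.15 K, T25 = 298.15 K
1/T - 1/T25 = 1/299.15 - 1/298.15 = -1.121e-05
B * (1/T - 1/T25) = 3396 * -1.121e-05 = -0.0381
Rt = 100000 * exp(-0.0381) = 96264.0 ohm

96264.0 ohm


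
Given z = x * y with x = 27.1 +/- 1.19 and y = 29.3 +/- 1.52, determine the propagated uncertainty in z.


For a product z = x*y, the relative uncertainty is:
uz/z = sqrt((ux/x)^2 + (uy/y)^2)
Relative uncertainties: ux/x = 1.19/27.1 = 0.043911
uy/y = 1.52/29.3 = 0.051877
z = 27.1 * 29.3 = 794.0
uz = 794.0 * sqrt(0.043911^2 + 0.051877^2) = 53.967

53.967


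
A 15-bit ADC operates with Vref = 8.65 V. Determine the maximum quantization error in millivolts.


The maximum quantization error is +/- LSB/2.
LSB = Vref / 2^n = 8.65 / 32768 = 0.00026398 V
Max error = LSB / 2 = 0.00026398 / 2 = 0.00013199 V
Max error = 0.132 mV

0.132 mV


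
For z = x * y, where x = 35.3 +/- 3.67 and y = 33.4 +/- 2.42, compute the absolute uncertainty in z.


For a product z = x*y, the relative uncertainty is:
uz/z = sqrt((ux/x)^2 + (uy/y)^2)
Relative uncertainties: ux/x = 3.67/35.3 = 0.103966
uy/y = 2.42/33.4 = 0.072455
z = 35.3 * 33.4 = 1179.0
uz = 1179.0 * sqrt(0.103966^2 + 0.072455^2) = 149.409

149.409


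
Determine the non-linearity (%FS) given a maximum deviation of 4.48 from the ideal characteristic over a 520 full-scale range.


Linearity error = (max deviation / full scale) * 100%.
Linearity = (4.48 / 520) * 100
Linearity = 0.862 %FS

0.862 %FS


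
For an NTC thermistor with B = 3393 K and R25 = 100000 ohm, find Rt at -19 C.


NTC thermistor equation: Rt = R25 * exp(B * (1/T - 1/T25)).
T in Kelvin: 254.15 K, T25 = 298.15 K
1/T - 1/T25 = 1/254.15 - 1/298.15 = 0.00058067
B * (1/T - 1/T25) = 3393 * 0.00058067 = 1.9702
Rt = 100000 * exp(1.9702) = 717215.3 ohm

717215.3 ohm


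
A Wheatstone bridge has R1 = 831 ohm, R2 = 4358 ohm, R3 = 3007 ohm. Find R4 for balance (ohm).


At balance: R1*R4 = R2*R3, so R4 = R2*R3/R1.
R4 = 4358 * 3007 / 831
R4 = 13104506 / 831
R4 = 15769.56 ohm

15769.56 ohm


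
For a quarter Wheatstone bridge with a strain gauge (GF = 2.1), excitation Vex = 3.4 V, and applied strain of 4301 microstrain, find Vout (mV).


Quarter bridge output: Vout = (GF * epsilon * Vex) / 4.
Vout = (2.1 * 4301e-6 * 3.4) / 4
Vout = 0.03070914 / 4 V
Vout = 0.00767728 V = 7.6773 mV

7.6773 mV


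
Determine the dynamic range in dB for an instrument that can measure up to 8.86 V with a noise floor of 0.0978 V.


Dynamic range = 20 * log10(Vmax / Vnoise).
DR = 20 * log10(8.86 / 0.0978)
DR = 20 * log10(90.59)
DR = 39.14 dB

39.14 dB


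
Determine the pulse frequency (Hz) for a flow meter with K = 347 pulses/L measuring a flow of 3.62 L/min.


Frequency = K * Q / 60 (converting L/min to L/s).
f = 347 * 3.62 / 60
f = 1256.14 / 60
f = 20.94 Hz

20.94 Hz


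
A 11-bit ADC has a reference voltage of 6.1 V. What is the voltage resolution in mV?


The resolution (LSB) of an ADC is Vref / 2^n.
LSB = 6.1 / 2^11
LSB = 6.1 / 2048
LSB = 0.00297852 V = 2.97851562 mV

2.97851562 mV


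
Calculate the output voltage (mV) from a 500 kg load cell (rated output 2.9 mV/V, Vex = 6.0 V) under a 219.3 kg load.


Vout = rated_output * Vex * (load / capacity).
Vout = 2.9 * 6.0 * (219.3 / 500)
Vout = 2.9 * 6.0 * 0.4386
Vout = 7.632 mV

7.632 mV


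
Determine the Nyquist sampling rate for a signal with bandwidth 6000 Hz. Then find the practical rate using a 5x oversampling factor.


By Nyquist theorem, fs_min = 2 * fmax.
fs_min = 2 * 6000 = 12000 Hz
Practical rate = 5 * fs_min = 5 * 12000 = 60000 Hz

fs_min = 12000 Hz, fs_practical = 60000 Hz


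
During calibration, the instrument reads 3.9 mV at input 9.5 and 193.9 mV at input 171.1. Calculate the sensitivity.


Sensitivity = (y2 - y1) / (x2 - x1).
S = (193.9 - 3.9) / (171.1 - 9.5)
S = 190.0 / 161.6
S = 1.1757 mV/unit

1.1757 mV/unit


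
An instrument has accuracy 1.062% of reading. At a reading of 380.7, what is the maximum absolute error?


Absolute error = (accuracy% / 100) * reading.
Error = (1.062 / 100) * 380.7
Error = 0.01062 * 380.7
Error = 4.043

4.043


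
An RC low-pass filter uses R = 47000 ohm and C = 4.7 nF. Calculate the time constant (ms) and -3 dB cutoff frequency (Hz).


Time constant: tau = R * C.
tau = 47000 * 4.70e-09 = 0.0002209 s
tau = 0.2209 ms
Cutoff frequency: fc = 1 / (2*pi*R*C).
fc = 1 / (2*pi*0.0002209) = 720.48 Hz

tau = 0.2209 ms, fc = 720.48 Hz


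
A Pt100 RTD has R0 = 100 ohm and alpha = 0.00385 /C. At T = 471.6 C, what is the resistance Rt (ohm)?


The RTD equation: Rt = R0 * (1 + alpha * T).
Rt = 100 * (1 + 0.00385 * 471.6)
Rt = 100 * (1 + 1.81566)
Rt = 100 * 2.81566
Rt = 281.566 ohm

281.566 ohm


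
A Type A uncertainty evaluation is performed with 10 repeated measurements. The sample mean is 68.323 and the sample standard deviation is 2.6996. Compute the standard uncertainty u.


The standard uncertainty for Type A evaluation is u = s / sqrt(n).
u = 2.6996 / sqrt(10)
u = 2.6996 / 3.1623
u = 0.8537

0.8537


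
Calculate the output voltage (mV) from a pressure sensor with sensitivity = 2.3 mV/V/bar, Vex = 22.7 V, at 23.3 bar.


Output = sensitivity * Vex * P.
Vout = 2.3 * 22.7 * 23.3
Vout = 52.21 * 23.3
Vout = 1216.49 mV

1216.49 mV


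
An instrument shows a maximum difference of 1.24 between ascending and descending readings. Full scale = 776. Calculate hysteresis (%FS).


Hysteresis = (max difference / full scale) * 100%.
H = (1.24 / 776) * 100
H = 0.16 %FS

0.16 %FS


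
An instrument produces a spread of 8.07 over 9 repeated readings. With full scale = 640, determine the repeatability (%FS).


Repeatability = (spread / full scale) * 100%.
R = (8.07 / 640) * 100
R = 1.261 %FS

1.261 %FS


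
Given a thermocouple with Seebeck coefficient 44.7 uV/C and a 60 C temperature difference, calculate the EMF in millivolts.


The thermocouple output V = sensitivity * dT.
V = 44.7 uV/C * 60 C
V = 2682.0 uV
V = 2.682 mV

2.682 mV


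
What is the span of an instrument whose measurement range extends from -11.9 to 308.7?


Span = upper range - lower range.
Span = 308.7 - (-11.9)
Span = 320.6

320.6


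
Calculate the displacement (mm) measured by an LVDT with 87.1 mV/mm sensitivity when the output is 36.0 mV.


Displacement = Vout / sensitivity.
d = 36.0 / 87.1
d = 0.413 mm

0.413 mm


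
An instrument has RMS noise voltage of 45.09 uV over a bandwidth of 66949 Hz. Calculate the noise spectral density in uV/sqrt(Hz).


Noise spectral density = Vrms / sqrt(BW).
NSD = 45.09 / sqrt(66949)
NSD = 45.09 / 258.745
NSD = 0.1743 uV/sqrt(Hz)

0.1743 uV/sqrt(Hz)


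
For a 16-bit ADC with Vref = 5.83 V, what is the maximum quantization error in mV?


The maximum quantization error is +/- LSB/2.
LSB = Vref / 2^n = 5.83 / 65536 = 8.896e-05 V
Max error = LSB / 2 = 8.896e-05 / 2 = 4.448e-05 V
Max error = 0.0445 mV

0.0445 mV


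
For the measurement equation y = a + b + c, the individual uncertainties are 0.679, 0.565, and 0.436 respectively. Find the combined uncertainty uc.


For a sum of independent quantities, uc = sqrt(u1^2 + u2^2 + u3^2).
uc = sqrt(0.679^2 + 0.565^2 + 0.436^2)
uc = sqrt(0.461041 + 0.319225 + 0.190096)
uc = 0.9851

0.9851


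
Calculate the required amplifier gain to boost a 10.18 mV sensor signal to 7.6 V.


Gain = Vout / Vin (converting to same units).
G = 7.6 V / 10.18 mV
G = 7600.0 mV / 10.18 mV
G = 746.56

746.56


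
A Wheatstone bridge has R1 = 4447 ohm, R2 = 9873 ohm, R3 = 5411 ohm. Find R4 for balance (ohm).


At balance: R1*R4 = R2*R3, so R4 = R2*R3/R1.
R4 = 9873 * 5411 / 4447
R4 = 53422803 / 4447
R4 = 12013.22 ohm

12013.22 ohm


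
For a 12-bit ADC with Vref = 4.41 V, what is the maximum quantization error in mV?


The maximum quantization error is +/- LSB/2.
LSB = Vref / 2^n = 4.41 / 4096 = 0.00107666 V
Max error = LSB / 2 = 0.00107666 / 2 = 0.00053833 V
Max error = 0.5383 mV

0.5383 mV


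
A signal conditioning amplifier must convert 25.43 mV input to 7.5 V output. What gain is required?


Gain = Vout / Vin (converting to same units).
G = 7.5 V / 25.43 mV
G = 7500.0 mV / 25.43 mV
G = 294.93

294.93


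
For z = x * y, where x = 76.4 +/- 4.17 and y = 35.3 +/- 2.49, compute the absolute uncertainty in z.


For a product z = x*y, the relative uncertainty is:
uz/z = sqrt((ux/x)^2 + (uy/y)^2)
Relative uncertainties: ux/x = 4.17/76.4 = 0.054581
uy/y = 2.49/35.3 = 0.070538
z = 76.4 * 35.3 = 2696.9
uz = 2696.9 * sqrt(0.054581^2 + 0.070538^2) = 240.537

240.537


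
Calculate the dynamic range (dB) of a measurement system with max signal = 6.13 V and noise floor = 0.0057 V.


Dynamic range = 20 * log10(Vmax / Vnoise).
DR = 20 * log10(6.13 / 0.0057)
DR = 20 * log10(1075.44)
DR = 60.63 dB

60.63 dB


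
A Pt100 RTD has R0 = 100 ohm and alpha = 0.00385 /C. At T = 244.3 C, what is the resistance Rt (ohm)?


The RTD equation: Rt = R0 * (1 + alpha * T).
Rt = 100 * (1 + 0.00385 * 244.3)
Rt = 100 * (1 + 0.940555)
Rt = 100 * 1.940555
Rt = 194.055 ohm

194.055 ohm


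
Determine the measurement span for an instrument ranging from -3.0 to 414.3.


Span = upper range - lower range.
Span = 414.3 - (-3.0)
Span = 417.3

417.3


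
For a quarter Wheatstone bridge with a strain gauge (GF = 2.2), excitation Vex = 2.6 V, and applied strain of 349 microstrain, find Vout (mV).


Quarter bridge output: Vout = (GF * epsilon * Vex) / 4.
Vout = (2.2 * 349e-6 * 2.6) / 4
Vout = 0.00199628 / 4 V
Vout = 0.00049907 V = 0.4991 mV

0.4991 mV


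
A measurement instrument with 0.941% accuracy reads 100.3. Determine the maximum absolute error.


Absolute error = (accuracy% / 100) * reading.
Error = (0.941 / 100) * 100.3
Error = 0.00941 * 100.3
Error = 0.9438

0.9438


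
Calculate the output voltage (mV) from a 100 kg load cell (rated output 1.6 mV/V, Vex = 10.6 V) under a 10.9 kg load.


Vout = rated_output * Vex * (load / capacity).
Vout = 1.6 * 10.6 * (10.9 / 100)
Vout = 1.6 * 10.6 * 0.109
Vout = 1.849 mV

1.849 mV


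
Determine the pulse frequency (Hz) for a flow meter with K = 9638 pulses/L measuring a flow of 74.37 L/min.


Frequency = K * Q / 60 (converting L/min to L/s).
f = 9638 * 74.37 / 60
f = 716778.06 / 60
f = 11946.3 Hz

11946.3 Hz


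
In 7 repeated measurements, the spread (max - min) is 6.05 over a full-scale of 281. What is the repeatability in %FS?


Repeatability = (spread / full scale) * 100%.
R = (6.05 / 281) * 100
R = 2.153 %FS

2.153 %FS


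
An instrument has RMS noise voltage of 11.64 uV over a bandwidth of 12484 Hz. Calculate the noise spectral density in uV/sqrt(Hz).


Noise spectral density = Vrms / sqrt(BW).
NSD = 11.64 / sqrt(12484)
NSD = 11.64 / 111.7318
NSD = 0.1042 uV/sqrt(Hz)

0.1042 uV/sqrt(Hz)


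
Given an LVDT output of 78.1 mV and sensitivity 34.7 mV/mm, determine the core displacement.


Displacement = Vout / sensitivity.
d = 78.1 / 34.7
d = 2.251 mm

2.251 mm


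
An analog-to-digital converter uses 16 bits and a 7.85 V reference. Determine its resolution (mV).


The resolution (LSB) of an ADC is Vref / 2^n.
LSB = 7.85 / 2^16
LSB = 7.85 / 65536
LSB = 0.00011978 V = 0.11978149 mV

0.11978149 mV


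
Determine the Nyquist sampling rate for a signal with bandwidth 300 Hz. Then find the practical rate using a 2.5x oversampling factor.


By Nyquist theorem, fs_min = 2 * fmax.
fs_min = 2 * 300 = 600 Hz
Practical rate = 2.5 * fs_min = 2.5 * 600 = 1500 Hz

fs_min = 600 Hz, fs_practical = 1500 Hz


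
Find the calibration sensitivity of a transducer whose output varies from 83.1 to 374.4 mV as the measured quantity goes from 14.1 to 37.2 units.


Sensitivity = (y2 - y1) / (x2 - x1).
S = (374.4 - 83.1) / (37.2 - 14.1)
S = 291.3 / 23.1
S = 12.6104 mV/unit

12.6104 mV/unit
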